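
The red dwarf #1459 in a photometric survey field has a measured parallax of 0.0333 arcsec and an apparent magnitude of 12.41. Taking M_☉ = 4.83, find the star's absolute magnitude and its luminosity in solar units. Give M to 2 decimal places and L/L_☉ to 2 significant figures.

M ≈ 10.02; L/L_☉ ≈ 8.4×10^-3

d = 1/p = 1/0.0333″ = 30.03 pc
M = m − 5 log₁₀ d + 5 = 12.41 − 5·1.4776 + 5 = 10.022
M − M_☉ = 10.022 − 4.83 = 5.192
L/L_☉ = 10^(−0.4 × 5.192) = 8.377×10^-3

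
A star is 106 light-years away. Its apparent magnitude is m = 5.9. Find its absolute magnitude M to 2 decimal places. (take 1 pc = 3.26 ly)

d = 106 ly / 3.26 = 32.52 pc
5 log₁₀(d/10 pc) = 5 log₁₀(32.52) − 5 = 2.560
M = m − 5 log₁₀(d/10) = 5.9 − 2.560 = 3.340

M ≈ 3.34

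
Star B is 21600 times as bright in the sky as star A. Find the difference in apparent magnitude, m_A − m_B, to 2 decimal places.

Pogson: Δm = −2.5 log₁₀(ratio) = −2.5 log₁₀(21600) = −2.5 × 4.3345 = -10.836
Star B is brighter so has the smaller magnitude: m_A − m_B is positive.

m_A − m_B ≈ 10.84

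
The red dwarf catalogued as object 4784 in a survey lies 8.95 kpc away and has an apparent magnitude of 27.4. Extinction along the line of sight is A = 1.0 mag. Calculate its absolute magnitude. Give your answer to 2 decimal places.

M ≈ 11.64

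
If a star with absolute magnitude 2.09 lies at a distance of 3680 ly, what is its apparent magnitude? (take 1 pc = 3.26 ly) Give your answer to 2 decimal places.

m ≈ 12.35

d = 3680 ly / 3.26 = 1129 pc
m = M + 5 log₁₀ d − 5 = 2.09 + 5·3.0526 − 5 = 12.353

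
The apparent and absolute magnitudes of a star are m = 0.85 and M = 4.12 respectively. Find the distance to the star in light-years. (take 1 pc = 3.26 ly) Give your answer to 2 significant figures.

d ≈ 7.2 ly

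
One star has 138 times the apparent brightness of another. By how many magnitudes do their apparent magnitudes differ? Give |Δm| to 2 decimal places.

Pogson: Δm = −2.5 log₁₀(ratio) = −2.5 log₁₀(138) = −2.5 × 2.1399 = -5.350

|Δm| ≈ 5.35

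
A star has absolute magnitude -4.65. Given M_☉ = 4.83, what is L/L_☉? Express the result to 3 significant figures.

L/L_☉ ≈ 6190

M − M_☉ = -4.65 − 4.83 = -9.480
L/L_☉ = 10^(−0.4 (M − M_☉)) = 10^3.792 = 6194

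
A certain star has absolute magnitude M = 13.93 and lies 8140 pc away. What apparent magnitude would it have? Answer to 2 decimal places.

m ≈ 28.48

m = M + 5 log₁₀ d − 5 = 13.93 + 5·3.9106 − 5 = 28.483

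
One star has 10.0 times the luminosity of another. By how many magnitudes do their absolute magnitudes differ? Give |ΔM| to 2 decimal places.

|ΔM| ≈ 2.50

Pogson: ΔM = −2.5 log₁₀(ratio) = −2.5 log₁₀(10.0) = −2.5 × 1.0000 = -2.500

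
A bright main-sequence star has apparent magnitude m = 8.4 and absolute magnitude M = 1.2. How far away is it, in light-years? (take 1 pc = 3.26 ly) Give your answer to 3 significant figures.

μ = m − M = 7.200
m − M = 5 log₁₀ d − 5
log₁₀ d = (m − M)/5 + 1 = 2.4400
d = 10^2.4400 = 275.4 pc
= 897.9 ly

d ≈ 898 ly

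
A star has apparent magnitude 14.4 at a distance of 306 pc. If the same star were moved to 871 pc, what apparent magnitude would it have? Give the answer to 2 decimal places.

Flux ∝ 1/d², so Δm = 5 log₁₀(d₂/d₁) = 5 log₁₀(871/306) = 2.271
m₂ = m₁ + Δm = 14.4 + (2.271) = 16.671

m ≈ 16.67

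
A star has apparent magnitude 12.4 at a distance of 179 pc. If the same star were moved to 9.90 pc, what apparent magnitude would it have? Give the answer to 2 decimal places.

m ≈ 6.11

Flux ∝ 1/d², so Δm = 5 log₁₀(d₂/d₁) = 5 log₁₀(9.90/179) = -6.286
m₂ = m₁ + Δm = 12.4 + (-6.286) = 6.114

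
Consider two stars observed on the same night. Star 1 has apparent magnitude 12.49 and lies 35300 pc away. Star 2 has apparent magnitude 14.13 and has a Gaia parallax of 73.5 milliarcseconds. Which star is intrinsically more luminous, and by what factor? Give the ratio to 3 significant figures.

Star 1 is more luminous, by a factor of 3.05×10^7.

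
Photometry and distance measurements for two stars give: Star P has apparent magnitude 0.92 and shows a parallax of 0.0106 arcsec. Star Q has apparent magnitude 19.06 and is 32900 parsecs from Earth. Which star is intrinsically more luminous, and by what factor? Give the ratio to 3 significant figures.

Star P: d = 1/p = 1/0.0106″ = 94.34 pc
Star P: M = m − 5 log₁₀ d + 5 = 0.92 − 5·1.9747 + 5 = -3.953
Star Q: M = m − 5 log₁₀ d + 5 = 19.06 − 5·4.5172 + 5 = 1.474
ΔM = M_P − M_Q = -3.953 − (1.474) = -5.427; smaller M is more luminous → Star P.
L ratio = 10^(0.4 |ΔM|) = 10^2.171 = 148.3

Star P is more luminous, by a factor of 148.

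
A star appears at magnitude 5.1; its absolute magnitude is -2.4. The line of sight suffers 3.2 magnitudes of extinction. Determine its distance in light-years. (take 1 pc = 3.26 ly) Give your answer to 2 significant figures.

m − M = 5 log₁₀(d/10 pc) + A  ⇒  5.1 − (-2.4) − 3.2 = 5 log₁₀(d/10)
4.300 = 5 log₁₀(d/10)
log₁₀ d = (m − M − A)/5 + 1 = 1.8600
d = 10^1.8600 = 72.44 pc
= 236.2 ly

d ≈ 240 ly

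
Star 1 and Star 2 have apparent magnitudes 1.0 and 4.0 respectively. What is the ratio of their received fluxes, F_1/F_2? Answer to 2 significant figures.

Magnitude difference = -3.0
Flux ratio = 10^(−0.4 Δm) = 10^(−0.4 × -3.0) = 10^1.200 = 15.85

F_1/F_2 ≈ 16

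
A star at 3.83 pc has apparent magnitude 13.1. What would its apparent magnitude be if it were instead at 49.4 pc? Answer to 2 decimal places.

m ≈ 18.65

Flux ∝ 1/d², so Δm = 5 log₁₀(d₂/d₁) = 5 log₁₀(49.4/3.83) = 5.553
m₂ = m₁ + Δm = 13.1 + (5.553) = 18.653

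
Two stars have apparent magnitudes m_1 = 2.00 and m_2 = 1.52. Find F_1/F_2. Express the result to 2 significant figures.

F_1/F_2 ≈ 0.64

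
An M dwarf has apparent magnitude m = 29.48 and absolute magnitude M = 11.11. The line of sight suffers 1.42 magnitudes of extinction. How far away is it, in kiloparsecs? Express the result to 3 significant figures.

m − M = 5 log₁₀(d/10 pc) + A  ⇒  29.48 − (11.11) − 1.42 = 5 log₁₀(d/10)
16.950 = 5 log₁₀(d/10)
log₁₀ d = (m − M − A)/5 + 1 = 4.3900
d = 10^4.3900 = 24550 pc
= 24.55 kpc

d ≈ 24.5 kpc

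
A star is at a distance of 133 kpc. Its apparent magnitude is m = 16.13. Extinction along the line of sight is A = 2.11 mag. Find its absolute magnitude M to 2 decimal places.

d = 133 kpc = 133000 pc
5 log₁₀(d/10 pc) = 5 log₁₀(133000) − 5 = 20.619
M = m − 5 log₁₀(d/10) − A = 16.13 − 20.619 − 2.11 = -6.599

M ≈ -6.60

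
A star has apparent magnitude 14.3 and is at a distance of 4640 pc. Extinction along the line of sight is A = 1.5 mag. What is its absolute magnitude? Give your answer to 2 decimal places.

M ≈ -0.53

5 log₁₀(d/10 pc) = 5 log₁₀(4640) − 5 = 13.333
M = m − 5 log₁₀(d/10) − A = 14.3 − 13.333 − 1.5 = -0.533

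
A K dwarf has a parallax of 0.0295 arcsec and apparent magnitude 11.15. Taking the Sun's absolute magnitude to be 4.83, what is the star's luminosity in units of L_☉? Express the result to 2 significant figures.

d = 1/p = 1/0.0295″ = 33.90 pc
M = m − 5 log₁₀ d + 5 = 11.15 − 5·1.5302 + 5 = 8.499
M − M_☉ = 8.499 − 4.83 = 3.669
L/L_☉ = 10^(−0.4 × 3.669) = 0.03407

L/L_☉ ≈ 0.034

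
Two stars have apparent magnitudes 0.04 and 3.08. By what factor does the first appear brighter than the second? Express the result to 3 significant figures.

Magnitude difference = -3.04
Flux ratio = 10^(−0.4 Δm) = 10^(−0.4 × -3.04) = 10^1.216 = 16.44

16.4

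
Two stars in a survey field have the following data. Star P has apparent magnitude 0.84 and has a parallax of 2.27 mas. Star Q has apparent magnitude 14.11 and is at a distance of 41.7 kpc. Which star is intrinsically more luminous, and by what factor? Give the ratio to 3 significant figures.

Star P is more luminous, by a factor of 22.7.

Star P: p = 2.27 mas = 2.27×10^-3″ → d = 1/p = 440.5 pc
Star P: M = m − 5 log₁₀ d + 5 = 0.84 − 5·2.6440 + 5 = -7.380
Star Q: d = 41.7 kpc = 41700 pc
Star Q: M = m − 5 log₁₀ d + 5 = 14.11 − 5·4.6201 + 5 = -3.991
ΔM = M_P − M_Q = -7.380 − (-3.991) = -3.389; smaller M is more luminous → Star P.
L ratio = 10^(0.4 |ΔM|) = 10^1.356 = 22.68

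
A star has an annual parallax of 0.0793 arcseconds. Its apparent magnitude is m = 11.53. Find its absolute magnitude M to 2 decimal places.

d = 1/p = 1/0.0793″ = 12.61 pc
5 log₁₀(d/10 pc) = 5 log₁₀(12.61) − 5 = 0.504
M = m − 5 log₁₀(d/10) = 11.53 − 0.504 = 11.026

M ≈ 11.03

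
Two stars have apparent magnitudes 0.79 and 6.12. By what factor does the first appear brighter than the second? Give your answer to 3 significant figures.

136

Magnitude difference = -5.33
Flux ratio = 10^(−0.4 Δm) = 10^(−0.4 × -5.33) = 10^2.132 = 135.5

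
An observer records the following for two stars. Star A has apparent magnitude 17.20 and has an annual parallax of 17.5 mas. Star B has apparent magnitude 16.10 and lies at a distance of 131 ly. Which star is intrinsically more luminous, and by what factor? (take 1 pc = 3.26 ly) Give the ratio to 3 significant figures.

Star B is more luminous, by a factor of 1.36.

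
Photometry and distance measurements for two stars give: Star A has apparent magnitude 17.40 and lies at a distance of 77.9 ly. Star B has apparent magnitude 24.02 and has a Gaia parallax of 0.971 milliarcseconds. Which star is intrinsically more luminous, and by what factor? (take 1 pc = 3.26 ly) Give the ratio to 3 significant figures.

Star A: d = 77.9 ly / 3.26 = 23.90 pc
Star A: M = m − 5 log₁₀ d + 5 = 17.40 − 5·1.3783 + 5 = 15.508
Star B: p = 0.971 mas = 9.71×10^-4″ → d = 1/p = 1030 pc
Star B: M = m − 5 log₁₀ d + 5 = 24.02 − 5·3.0128 + 5 = 13.956
ΔM = M_A − M_B = 15.508 − (13.956) = 1.552; smaller M is more luminous → Star B.
L ratio = 10^(0.4 |ΔM|) = 10^0.621 = 4.178

Star B is more luminous, by a factor of 4.18.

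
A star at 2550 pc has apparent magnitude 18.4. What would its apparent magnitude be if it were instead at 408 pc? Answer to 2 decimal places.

m ≈ 14.42

Flux ∝ 1/d², so Δm = 5 log₁₀(d₂/d₁) = 5 log₁₀(408/2550) = -3.979
m₂ = m₁ + Δm = 18.4 + (-3.979) = 14.421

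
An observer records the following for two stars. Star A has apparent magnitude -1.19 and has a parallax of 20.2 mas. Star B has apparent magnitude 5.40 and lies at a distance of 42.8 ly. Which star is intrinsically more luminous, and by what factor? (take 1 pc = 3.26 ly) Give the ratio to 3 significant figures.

Star A: p = 20.2 mas = 0.0202″ → d = 1/p = 49.50 pc
Star A: M = m − 5 log₁₀ d + 5 = -1.19 − 5·1.6946 + 5 = -4.663
Star B: d = 42.8 ly / 3.26 = 13.13 pc
Star B: M = m − 5 log₁₀ d + 5 = 5.40 − 5·1.1182 + 5 = 4.809
ΔM = M_A − M_B = -4.663 − (4.809) = -9.472; smaller M is more luminous → Star A.
L ratio = 10^(0.4 |ΔM|) = 10^3.789 = 6150

Star A is more luminous, by a factor of 6150.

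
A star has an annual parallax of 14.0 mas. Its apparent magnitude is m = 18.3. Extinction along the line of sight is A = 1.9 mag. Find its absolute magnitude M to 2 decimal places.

M ≈ 12.13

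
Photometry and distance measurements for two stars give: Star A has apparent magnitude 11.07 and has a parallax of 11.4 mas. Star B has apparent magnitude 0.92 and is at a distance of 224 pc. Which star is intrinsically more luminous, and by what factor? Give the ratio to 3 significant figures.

Star B is more luminous, by a factor of 74900.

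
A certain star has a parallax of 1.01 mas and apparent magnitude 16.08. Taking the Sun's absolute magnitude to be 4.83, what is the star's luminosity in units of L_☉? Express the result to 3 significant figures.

L/L_☉ ≈ 0.310

d = 1/p = 1000/1.01 mas = 990.1 pc
M = m − 5 log₁₀ d + 5 = 16.08 − 5·2.9957 + 5 = 6.102
M − M_☉ = 6.102 − 4.83 = 1.272
L/L_☉ = 10^(−0.4 × 1.272) = 0.3100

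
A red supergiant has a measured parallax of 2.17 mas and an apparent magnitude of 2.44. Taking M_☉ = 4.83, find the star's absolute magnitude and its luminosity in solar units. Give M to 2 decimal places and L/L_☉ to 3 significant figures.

M ≈ -5.88; L/L_☉ ≈ 19200

d = 1/p = 1000/2.17 mas = 460.8 pc
M = m − 5 log₁₀ d + 5 = 2.44 − 5·2.6635 + 5 = -5.878
M − M_☉ = -5.878 − 4.83 = -10.708
L/L_☉ = 10^(−0.4 × -10.708) = 19190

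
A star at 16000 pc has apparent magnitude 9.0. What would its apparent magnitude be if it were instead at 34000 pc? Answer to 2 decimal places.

m ≈ 10.64

Flux ∝ 1/d², so Δm = 5 log₁₀(d₂/d₁) = 5 log₁₀(34000/16000) = 1.637
m₂ = m₁ + Δm = 9.0 + (1.637) = 10.637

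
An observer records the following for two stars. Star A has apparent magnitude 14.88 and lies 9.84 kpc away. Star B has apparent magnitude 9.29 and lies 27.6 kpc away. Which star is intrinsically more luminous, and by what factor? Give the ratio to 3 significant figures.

Star A: d = 9.84 kpc = 9840 pc
Star A: M = m − 5 log₁₀ d + 5 = 14.88 − 5·3.9930 + 5 = -0.085
Star B: d = 27.6 kpc = 27600 pc
Star B: M = m − 5 log₁₀ d + 5 = 9.29 − 5·4.4409 + 5 = -7.915
ΔM = M_A − M_B = -0.085 − (-7.915) = 7.830; smaller M is more luminous → Star B.
L ratio = 10^(0.4 |ΔM|) = 10^3.132 = 1355

Star B is more luminous, by a factor of 1350.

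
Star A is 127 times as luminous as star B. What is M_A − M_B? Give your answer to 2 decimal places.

M_A − M_B ≈ -5.26

Pogson: ΔM = −2.5 log₁₀(ratio) = −2.5 log₁₀(127) = −2.5 × 2.1038 = -5.260
Star A is brighter, so it has the smaller magnitude: the difference is negative.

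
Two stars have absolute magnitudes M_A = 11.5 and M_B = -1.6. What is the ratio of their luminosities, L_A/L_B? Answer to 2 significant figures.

L_A/L_B ≈ 5.8×10^-6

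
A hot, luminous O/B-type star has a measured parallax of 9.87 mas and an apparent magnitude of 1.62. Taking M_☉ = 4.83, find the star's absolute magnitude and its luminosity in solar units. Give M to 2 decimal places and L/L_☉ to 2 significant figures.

M ≈ -3.41; L/L_☉ ≈ 2000

d = 1/p = 1000/9.87 mas = 101.3 pc
M = m − 5 log₁₀ d + 5 = 1.62 − 5·2.0057 + 5 = -3.408
M − M_☉ = -3.408 − 4.83 = -8.238
L/L_☉ = 10^(−0.4 × -8.238) = 1974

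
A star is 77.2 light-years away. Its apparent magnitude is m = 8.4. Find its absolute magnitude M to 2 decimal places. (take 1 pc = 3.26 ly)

M ≈ 6.53

d = 77.2 ly / 3.26 = 23.68 pc
5 log₁₀(d/10 pc) = 5 log₁₀(23.68) − 5 = 1.872
M = m − 5 log₁₀(d/10) = 8.4 − 1.872 = 6.528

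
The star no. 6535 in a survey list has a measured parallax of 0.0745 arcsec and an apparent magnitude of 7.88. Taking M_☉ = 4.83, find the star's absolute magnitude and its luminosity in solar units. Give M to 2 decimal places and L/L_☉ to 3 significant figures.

M ≈ 7.24; L/L_☉ ≈ 0.109

d = 1/p = 1/0.0745″ = 13.42 pc
M = m − 5 log₁₀ d + 5 = 7.88 − 5·1.1278 + 5 = 7.241
M − M_☉ = 7.241 − 4.83 = 2.411
L/L_☉ = 10^(−0.4 × 2.411) = 0.1086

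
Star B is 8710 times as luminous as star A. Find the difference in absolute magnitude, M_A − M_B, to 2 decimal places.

Pogson: ΔM = −2.5 log₁₀(ratio) = −2.5 log₁₀(8710) = −2.5 × 3.9400 = -9.850
Star B is brighter so has the smaller magnitude: M_A − M_B is positive.

M_A − M_B ≈ 9.85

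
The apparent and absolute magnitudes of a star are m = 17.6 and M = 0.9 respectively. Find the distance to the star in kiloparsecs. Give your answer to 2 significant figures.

d ≈ 22 kpc

μ = m − M = 16.700
m − M = 5 log₁₀ d − 5
log₁₀ d = (m − M)/5 + 1 = 4.3400
d = 10^4.3400 = 21880 pc
= 21.88 kpc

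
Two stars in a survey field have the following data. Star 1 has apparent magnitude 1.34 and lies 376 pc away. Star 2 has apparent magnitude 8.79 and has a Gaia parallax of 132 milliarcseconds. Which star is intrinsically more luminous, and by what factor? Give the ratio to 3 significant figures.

Star 1 is more luminous, by a factor of 2.35×10^6.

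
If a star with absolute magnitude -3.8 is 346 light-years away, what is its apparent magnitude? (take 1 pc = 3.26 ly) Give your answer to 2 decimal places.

m ≈ 1.33

d = 346 ly / 3.26 = 106.1 pc
m = M + 5 log₁₀ d − 5 = -3.8 + 5·2.0259 − 5 = 1.329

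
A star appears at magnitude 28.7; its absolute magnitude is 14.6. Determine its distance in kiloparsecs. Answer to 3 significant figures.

d ≈ 6.61 kpc

μ = m − M = 14.100
m − M = 5 log₁₀ d − 5
log₁₀ d = (m − M)/5 + 1 = 3.8200
d = 10^3.8200 = 6607 pc
= 6.607 kpc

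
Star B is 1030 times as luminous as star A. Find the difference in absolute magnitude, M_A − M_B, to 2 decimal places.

M_A − M_B ≈ 7.53

Pogson: ΔM = −2.5 log₁₀(ratio) = −2.5 log₁₀(1030) = −2.5 × 3.0128 = -7.532
Star B is brighter so has the smaller magnitude: M_A − M_B is positive.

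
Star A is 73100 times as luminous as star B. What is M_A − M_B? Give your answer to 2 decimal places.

M_A − M_B ≈ -12.16

Pogson: ΔM = −2.5 log₁₀(ratio) = −2.5 log₁₀(73100) = −2.5 × 4.8639 = -12.160
Star A is brighter, so it has the smaller magnitude: the difference is negative.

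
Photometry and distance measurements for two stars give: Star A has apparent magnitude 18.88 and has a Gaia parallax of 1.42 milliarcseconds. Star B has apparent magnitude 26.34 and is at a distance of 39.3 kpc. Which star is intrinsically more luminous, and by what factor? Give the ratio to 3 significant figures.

Star B is more luminous, by a factor of 3.23.

Star A: p = 1.42 mas = 1.42×10^-3″ → d = 1/p = 704.2 pc
Star A: M = m − 5 log₁₀ d + 5 = 18.88 − 5·2.8477 + 5 = 9.641
Star B: d = 39.3 kpc = 39300 pc
Star B: M = m − 5 log₁₀ d + 5 = 26.34 − 5·4.5944 + 5 = 8.368
ΔM = M_A − M_B = 9.641 − (8.368) = 1.273; smaller M is more luminous → Star B.
L ratio = 10^(0.4 |ΔM|) = 10^0.509 = 3.231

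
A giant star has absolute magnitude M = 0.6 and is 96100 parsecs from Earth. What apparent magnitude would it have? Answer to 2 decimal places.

m = M + 5 log₁₀ d − 5 = 0.6 + 5·4.9827 − 5 = 20.514

m ≈ 20.51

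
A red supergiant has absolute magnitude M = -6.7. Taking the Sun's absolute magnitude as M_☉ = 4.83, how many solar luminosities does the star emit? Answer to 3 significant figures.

L/L_☉ ≈ 40900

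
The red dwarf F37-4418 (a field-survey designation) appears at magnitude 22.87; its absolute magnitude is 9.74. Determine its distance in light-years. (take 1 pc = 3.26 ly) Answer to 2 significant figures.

μ = m − M = 13.130
m − M = 5 log₁₀ d − 5
log₁₀ d = (m − M)/5 + 1 = 3.6260
d = 10^3.6260 = 4227 pc
= 13780 ly

d ≈ 14000 ly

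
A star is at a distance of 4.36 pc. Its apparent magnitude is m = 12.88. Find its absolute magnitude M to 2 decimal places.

5 log₁₀(d/10 pc) = 5 log₁₀(4.360) − 5 = -1.803
M = m − 5 log₁₀(d/10) = 12.88 + 1.803 = 14.683

M ≈ 14.68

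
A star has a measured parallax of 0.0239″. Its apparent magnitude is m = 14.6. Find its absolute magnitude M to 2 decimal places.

M ≈ 11.49

d = 1/p = 1/0.0239″ = 41.84 pc
5 log₁₀(d/10 pc) = 5 log₁₀(41.84) − 5 = 3.108
M = m − 5 log₁₀(d/10) = 14.6 − 3.108 = 11.492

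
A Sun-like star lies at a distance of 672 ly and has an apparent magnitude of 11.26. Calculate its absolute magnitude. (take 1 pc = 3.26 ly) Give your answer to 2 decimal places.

M ≈ 4.69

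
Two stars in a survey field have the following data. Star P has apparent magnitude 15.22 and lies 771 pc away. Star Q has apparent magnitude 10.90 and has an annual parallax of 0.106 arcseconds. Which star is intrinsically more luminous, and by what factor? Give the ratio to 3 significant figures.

Star P: M = m − 5 log₁₀ d + 5 = 15.22 − 5·2.8871 + 5 = 5.785
Star Q: d = 1/p = 1/0.106″ = 9.434 pc
Star Q: M = m − 5 log₁₀ d + 5 = 10.90 − 5·0.9747 + 5 = 11.027
ΔM = M_P − M_Q = 5.785 − (11.027) = -5.242; smaller M is more luminous → Star P.
L ratio = 10^(0.4 |ΔM|) = 10^2.097 = 124.9

Star P is more luminous, by a factor of 125.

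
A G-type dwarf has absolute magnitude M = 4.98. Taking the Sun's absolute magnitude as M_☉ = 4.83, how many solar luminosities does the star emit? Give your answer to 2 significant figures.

L/L_☉ ≈ 0.87

M − M_☉ = 4.98 − 4.83 = 0.150
L/L_☉ = 10^(−0.4 (M − M_☉)) = 10^-0.060 = 0.8710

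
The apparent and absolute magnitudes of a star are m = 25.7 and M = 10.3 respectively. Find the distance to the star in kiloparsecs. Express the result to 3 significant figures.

d ≈ 12.0 kpc

μ = m − M = 15.400
m − M = 5 log₁₀ d − 5
log₁₀ d = (m − M)/5 + 1 = 4.0800
d = 10^4.0800 = 12020 pc
= 12.02 kpc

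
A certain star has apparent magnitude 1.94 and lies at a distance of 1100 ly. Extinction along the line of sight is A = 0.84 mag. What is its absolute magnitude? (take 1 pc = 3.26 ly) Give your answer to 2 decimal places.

M ≈ -6.54

d = 1100 ly / 3.26 = 337.4 pc
5 log₁₀(d/10 pc) = 5 log₁₀(337.4) − 5 = 7.641
M = m − 5 log₁₀(d/10) − A = 1.94 − 7.641 − 0.84 = -6.541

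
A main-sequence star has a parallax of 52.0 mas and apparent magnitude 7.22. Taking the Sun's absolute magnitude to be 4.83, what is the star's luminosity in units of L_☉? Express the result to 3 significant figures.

d = 1/p = 1000/52.0 mas = 19.23 pc
M = m − 5 log₁₀ d + 5 = 7.22 − 5·1.2840 + 5 = 5.800
M − M_☉ = 5.800 − 4.83 = 0.970
L/L_☉ = 10^(−0.4 × 0.970) = 0.4093

L/L_☉ ≈ 0.409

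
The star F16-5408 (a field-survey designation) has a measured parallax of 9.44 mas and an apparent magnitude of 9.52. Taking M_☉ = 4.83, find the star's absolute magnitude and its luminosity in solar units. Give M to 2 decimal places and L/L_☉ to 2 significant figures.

M ≈ 4.39; L/L_☉ ≈ 1.5

d = 1/p = 1000/9.44 mas = 105.9 pc
M = m − 5 log₁₀ d + 5 = 9.52 − 5·2.0250 + 5 = 4.395
M − M_☉ = 4.395 − 4.83 = -0.435
L/L_☉ = 10^(−0.4 × -0.435) = 1.493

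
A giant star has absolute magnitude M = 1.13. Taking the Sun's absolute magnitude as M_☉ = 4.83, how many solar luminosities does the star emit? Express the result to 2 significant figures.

L/L_☉ ≈ 30

M − M_☉ = 1.13 − 4.83 = -3.700
L/L_☉ = 10^(−0.4 (M − M_☉)) = 10^1.480 = 30.20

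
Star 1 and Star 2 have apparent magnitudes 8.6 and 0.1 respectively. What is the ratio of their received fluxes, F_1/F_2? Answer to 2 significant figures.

Magnitude difference = 8.5
Flux ratio = 10^(−0.4 Δm) = 10^(−0.4 × 8.5) = 10^-3.400 = 3.981×10^-4

F_1/F_2 ≈ 4.0×10^-4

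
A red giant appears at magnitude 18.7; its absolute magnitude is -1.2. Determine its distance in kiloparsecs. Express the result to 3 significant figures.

d ≈ 95.5 kpc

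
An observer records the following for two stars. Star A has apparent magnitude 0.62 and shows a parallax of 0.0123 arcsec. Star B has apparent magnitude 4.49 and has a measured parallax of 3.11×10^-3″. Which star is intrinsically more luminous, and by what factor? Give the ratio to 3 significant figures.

Star A: d = 1/p = 1/0.0123″ = 81.30 pc
Star A: M = m − 5 log₁₀ d + 5 = 0.62 − 5·1.9101 + 5 = -3.930
Star B: d = 1/p = 1/3.11×10^-3″ = 321.5 pc
Star B: M = m − 5 log₁₀ d + 5 = 4.49 − 5·2.5072 + 5 = -3.046
ΔM = M_A − M_B = -3.930 − (-3.046) = -0.884; smaller M is more luminous → Star A.
L ratio = 10^(0.4 |ΔM|) = 10^0.354 = 2.258

Star A is more luminous, by a factor of 2.26.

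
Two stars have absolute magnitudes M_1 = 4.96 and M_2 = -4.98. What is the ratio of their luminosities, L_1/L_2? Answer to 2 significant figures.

ΔM = M_1 − M_2 = 9.94
L_1/L_2 = 10^(−0.4 ΔM) = 10^-3.976 = 1.057×10^-4

L_1/L_2 ≈ 1.1×10^-4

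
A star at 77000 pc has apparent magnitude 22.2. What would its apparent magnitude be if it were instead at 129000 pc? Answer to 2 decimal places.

m ≈ 23.32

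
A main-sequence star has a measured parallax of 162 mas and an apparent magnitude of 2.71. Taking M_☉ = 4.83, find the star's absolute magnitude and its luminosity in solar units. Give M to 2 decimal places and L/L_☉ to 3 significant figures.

M ≈ 3.76; L/L_☉ ≈ 2.69

d = 1/p = 1000/162 mas = 6.173 pc
M = m − 5 log₁₀ d + 5 = 2.71 − 5·0.7905 + 5 = 3.758
M − M_☉ = 3.758 − 4.83 = -1.072
L/L_☉ = 10^(−0.4 × -1.072) = 2.685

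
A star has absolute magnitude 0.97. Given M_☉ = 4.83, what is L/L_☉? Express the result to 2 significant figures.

M − M_☉ = 0.97 − 4.83 = -3.860
L/L_☉ = 10^(−0.4 (M − M_☉)) = 10^1.544 = 34.99

L/L_☉ ≈ 35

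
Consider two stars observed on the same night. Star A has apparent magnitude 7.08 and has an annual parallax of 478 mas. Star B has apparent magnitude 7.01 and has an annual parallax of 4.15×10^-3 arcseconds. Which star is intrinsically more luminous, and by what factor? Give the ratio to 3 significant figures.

Star B is more luminous, by a factor of 14200.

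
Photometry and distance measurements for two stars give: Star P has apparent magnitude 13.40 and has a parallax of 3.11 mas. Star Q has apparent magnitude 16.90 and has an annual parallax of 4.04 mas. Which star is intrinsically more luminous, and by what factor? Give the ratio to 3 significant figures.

Star P: p = 3.11 mas = 3.11×10^-3″ → d = 1/p = 321.5 pc
Star P: M = m − 5 log₁₀ d + 5 = 13.40 − 5·2.5072 + 5 = 5.864
Star Q: p = 4.04 mas = 4.04×10^-3″ → d = 1/p = 247.5 pc
Star Q: M = m − 5 log₁₀ d + 5 = 16.90 − 5·2.3936 + 5 = 9.932
ΔM = M_P − M_Q = 5.864 − (9.932) = -4.068; smaller M is more luminous → Star P.
L ratio = 10^(0.4 |ΔM|) = 10^1.627 = 42.39

Star P is more luminous, by a factor of 42.4.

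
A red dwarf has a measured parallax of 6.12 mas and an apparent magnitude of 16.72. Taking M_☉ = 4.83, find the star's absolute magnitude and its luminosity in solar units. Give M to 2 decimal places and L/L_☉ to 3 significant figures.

d = 1/p = 1000/6.12 mas = 163.4 pc
M = m − 5 log₁₀ d + 5 = 16.72 − 5·2.2132 + 5 = 10.654
M − M_☉ = 10.654 − 4.83 = 5.824
L/L_☉ = 10^(−0.4 × 5.824) = 4.683×10^-3

M ≈ 10.65; L/L_☉ ≈ 4.68×10^-3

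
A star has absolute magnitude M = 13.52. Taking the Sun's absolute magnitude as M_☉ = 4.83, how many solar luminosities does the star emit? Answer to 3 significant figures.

L/L_☉ ≈ 3.34×10^-4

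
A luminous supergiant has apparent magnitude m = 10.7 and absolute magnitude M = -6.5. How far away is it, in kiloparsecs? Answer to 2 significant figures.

d ≈ 28 kpc

μ = m − M = 17.200
m − M = 5 log₁₀ d − 5
log₁₀ d = (m − M)/5 + 1 = 4.4400
d = 10^4.4400 = 27540 pc
= 27.54 kpc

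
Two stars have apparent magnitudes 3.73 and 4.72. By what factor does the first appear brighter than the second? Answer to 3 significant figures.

2.49

Magnitude difference = -0.99
Flux ratio = 10^(−0.4 Δm) = 10^(−0.4 × -0.99) = 10^0.396 = 2.489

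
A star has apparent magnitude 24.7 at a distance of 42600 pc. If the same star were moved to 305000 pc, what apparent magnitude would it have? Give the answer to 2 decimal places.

m ≈ 28.97

Flux ∝ 1/d², so Δm = 5 log₁₀(d₂/d₁) = 5 log₁₀(305000/42600) = 4.274
m₂ = m₁ + Δm = 24.7 + (4.274) = 28.974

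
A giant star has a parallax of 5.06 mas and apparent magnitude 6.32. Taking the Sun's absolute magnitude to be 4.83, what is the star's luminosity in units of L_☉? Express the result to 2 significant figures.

L/L_☉ ≈ 99

d = 1/p = 1000/5.06 mas = 197.6 pc
M = m − 5 log₁₀ d + 5 = 6.32 − 5·2.2958 + 5 = -0.159
M − M_☉ = -0.159 − 4.83 = -4.989
L/L_☉ = 10^(−0.4 × -4.989) = 99.01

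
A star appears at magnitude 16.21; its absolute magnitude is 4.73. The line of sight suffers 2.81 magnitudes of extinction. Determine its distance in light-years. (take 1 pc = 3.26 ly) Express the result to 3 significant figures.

d ≈ 1770 ly

m − M = 5 log₁₀(d/10 pc) + A  ⇒  16.21 − (4.73) − 2.81 = 5 log₁₀(d/10)
8.670 = 5 log₁₀(d/10)
log₁₀ d = (m − M − A)/5 + 1 = 2.7340
d = 10^2.7340 = 542.0 pc
= 1767 ly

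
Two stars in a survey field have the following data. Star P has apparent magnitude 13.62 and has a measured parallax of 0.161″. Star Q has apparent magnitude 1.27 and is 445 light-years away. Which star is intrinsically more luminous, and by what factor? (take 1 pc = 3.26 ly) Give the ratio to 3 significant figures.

Star Q is more luminous, by a factor of 4.21×10^7.

Star P: d = 1/p = 1/0.161″ = 6.211 pc
Star P: M = m − 5 log₁₀ d + 5 = 13.62 − 5·0.7932 + 5 = 14.654
Star Q: d = 445 ly / 3.26 = 136.5 pc
Star Q: M = m − 5 log₁₀ d + 5 = 1.27 − 5·2.1351 + 5 = -4.406
ΔM = M_P − M_Q = 14.654 − (-4.406) = 19.060; smaller M is more luminous → Star Q.
L ratio = 10^(0.4 |ΔM|) = 10^7.624 = 4.207×10^7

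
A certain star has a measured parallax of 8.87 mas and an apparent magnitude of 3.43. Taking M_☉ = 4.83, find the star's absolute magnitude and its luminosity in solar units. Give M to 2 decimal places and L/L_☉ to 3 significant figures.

d = 1/p = 1000/8.87 mas = 112.7 pc
M = m − 5 log₁₀ d + 5 = 3.43 − 5·2.0521 + 5 = -1.830
M − M_☉ = -1.830 − 4.83 = -6.660
L/L_☉ = 10^(−0.4 × -6.660) = 461.5

M ≈ -1.83; L/L_☉ ≈ 461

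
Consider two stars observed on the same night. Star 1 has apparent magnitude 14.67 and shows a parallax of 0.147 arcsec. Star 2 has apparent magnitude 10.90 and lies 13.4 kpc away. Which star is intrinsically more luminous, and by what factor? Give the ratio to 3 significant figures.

Star 2 is more luminous, by a factor of 1.25×10^8.

Star 1: d = 1/p = 1/0.147″ = 6.803 pc
Star 1: M = m − 5 log₁₀ d + 5 = 14.67 − 5·0.8327 + 5 = 15.507
Star 2: d = 13.4 kpc = 13400 pc
Star 2: M = m − 5 log₁₀ d + 5 = 10.90 − 5·4.1271 + 5 = -4.736
ΔM = M_1 − M_2 = 15.507 − (-4.736) = 20.242; smaller M is more luminous → Star 2.
L ratio = 10^(0.4 |ΔM|) = 10^8.097 = 1.250×10^8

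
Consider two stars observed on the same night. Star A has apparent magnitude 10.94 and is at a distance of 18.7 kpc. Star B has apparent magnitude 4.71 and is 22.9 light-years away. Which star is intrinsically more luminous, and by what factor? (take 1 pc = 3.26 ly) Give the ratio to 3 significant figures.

Star A is more luminous, by a factor of 22800.

Star A: d = 18.7 kpc = 18700 pc
Star A: M = m − 5 log₁₀ d + 5 = 10.94 − 5·4.2718 + 5 = -5.419
Star B: d = 22.9 ly / 3.26 = 7.025 pc
Star B: M = m − 5 log₁₀ d + 5 = 4.71 − 5·0.8466 + 5 = 5.477
ΔM = M_A − M_B = -5.419 − (5.477) = -10.896; smaller M is more luminous → Star A.
L ratio = 10^(0.4 |ΔM|) = 10^4.358 = 22830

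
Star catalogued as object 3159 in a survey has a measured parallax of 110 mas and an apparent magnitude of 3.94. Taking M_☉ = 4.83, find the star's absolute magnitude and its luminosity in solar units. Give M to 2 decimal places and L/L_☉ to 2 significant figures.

M ≈ 4.15; L/L_☉ ≈ 1.9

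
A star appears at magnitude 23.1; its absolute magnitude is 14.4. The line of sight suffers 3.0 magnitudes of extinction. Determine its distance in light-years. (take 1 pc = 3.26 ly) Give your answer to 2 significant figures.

d ≈ 450 ly

m − M = 5 log₁₀(d/10 pc) + A  ⇒  23.1 − (14.4) − 3.0 = 5 log₁₀(d/10)
5.700 = 5 log₁₀(d/10)
log₁₀ d = (m − M − A)/5 + 1 = 2.1400
d = 10^2.1400 = 138.0 pc
= 450.0 ly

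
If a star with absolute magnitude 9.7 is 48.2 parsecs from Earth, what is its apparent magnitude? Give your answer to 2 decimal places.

m = M + 5 log₁₀ d − 5 = 9.7 + 5·1.6830 − 5 = 13.115

m ≈ 13.12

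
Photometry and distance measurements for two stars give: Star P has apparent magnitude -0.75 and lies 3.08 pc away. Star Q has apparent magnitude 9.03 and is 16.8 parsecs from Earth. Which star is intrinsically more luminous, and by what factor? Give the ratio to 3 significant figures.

Star P is more luminous, by a factor of 274.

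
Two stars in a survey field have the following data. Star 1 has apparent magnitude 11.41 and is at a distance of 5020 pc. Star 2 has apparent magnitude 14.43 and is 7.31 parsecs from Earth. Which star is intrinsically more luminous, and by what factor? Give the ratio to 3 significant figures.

Star 1 is more luminous, by a factor of 7.61×10^6.

Star 1: M = m − 5 log₁₀ d + 5 = 11.41 − 5·3.7007 + 5 = -2.094
Star 2: M = m − 5 log₁₀ d + 5 = 14.43 − 5·0.8639 + 5 = 15.110
ΔM = M_1 − M_2 = -2.094 − (15.110) = -17.204; smaller M is more luminous → Star 1.
L ratio = 10^(0.4 |ΔM|) = 10^6.882 = 7.613×10^6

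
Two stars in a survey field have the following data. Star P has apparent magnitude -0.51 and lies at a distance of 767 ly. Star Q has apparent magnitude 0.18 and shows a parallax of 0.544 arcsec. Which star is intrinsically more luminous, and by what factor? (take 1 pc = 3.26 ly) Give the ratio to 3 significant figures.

Star P: d = 767 ly / 3.26 = 235.3 pc
Star P: M = m − 5 log₁₀ d + 5 = -0.51 − 5·2.3716 + 5 = -7.368
Star Q: d = 1/p = 1/0.544″ = 1.838 pc
Star Q: M = m − 5 log₁₀ d + 5 = 0.18 − 5·0.2644 + 5 = 3.858
ΔM = M_P − M_Q = -7.368 − (3.858) = -11.226; smaller M is more luminous → Star P.
L ratio = 10^(0.4 |ΔM|) = 10^4.490 = 30930

Star P is more luminous, by a factor of 30900.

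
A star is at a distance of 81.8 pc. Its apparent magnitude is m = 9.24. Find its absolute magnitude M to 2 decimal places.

5 log₁₀(d/10 pc) = 5 log₁₀(81.80) − 5 = 4.564
M = m − 5 log₁₀(d/10) = 9.24 − 4.564 = 4.676

M ≈ 4.68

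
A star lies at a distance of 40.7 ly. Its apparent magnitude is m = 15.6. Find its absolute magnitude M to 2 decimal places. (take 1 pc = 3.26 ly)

d = 40.7 ly / 3.26 = 12.48 pc
5 log₁₀(d/10 pc) = 5 log₁₀(12.48) − 5 = 0.482
M = m − 5 log₁₀(d/10) = 15.6 − 0.482 = 15.118

M ≈ 15.12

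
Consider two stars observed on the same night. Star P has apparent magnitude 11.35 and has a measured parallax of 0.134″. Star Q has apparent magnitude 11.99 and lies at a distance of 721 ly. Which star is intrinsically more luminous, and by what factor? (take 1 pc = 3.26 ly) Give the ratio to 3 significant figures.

Star Q is more luminous, by a factor of 487.

Star P: d = 1/p = 1/0.134″ = 7.463 pc
Star P: M = m − 5 log₁₀ d + 5 = 11.35 − 5·0.8729 + 5 = 11.986
Star Q: d = 721 ly / 3.26 = 221.2 pc
Star Q: M = m − 5 log₁₀ d + 5 = 11.99 − 5·2.3447 + 5 = 5.266
ΔM = M_P − M_Q = 11.986 − (5.266) = 6.719; smaller M is more luminous → Star Q.
L ratio = 10^(0.4 |ΔM|) = 10^2.688 = 487.1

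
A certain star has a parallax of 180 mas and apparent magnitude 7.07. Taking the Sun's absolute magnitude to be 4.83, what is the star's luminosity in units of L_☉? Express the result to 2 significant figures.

L/L_☉ ≈ 0.039

d = 1/p = 1000/180 mas = 5.556 pc
M = m − 5 log₁₀ d + 5 = 7.07 − 5·0.7447 + 5 = 8.346
M − M_☉ = 8.346 − 4.83 = 3.516
L/L_☉ = 10^(−0.4 × 3.516) = 0.03922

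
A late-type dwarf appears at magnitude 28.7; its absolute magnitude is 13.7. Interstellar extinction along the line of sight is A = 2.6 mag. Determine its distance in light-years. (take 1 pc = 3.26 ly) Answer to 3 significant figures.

d ≈ 9850 ly

m − M = 5 log₁₀(d/10 pc) + A  ⇒  28.7 − (13.7) − 2.6 = 5 log₁₀(d/10)
12.400 = 5 log₁₀(d/10)
log₁₀ d = (m − M − A)/5 + 1 = 3.4800
d = 10^3.4800 = 3020 pc
= 9845 ly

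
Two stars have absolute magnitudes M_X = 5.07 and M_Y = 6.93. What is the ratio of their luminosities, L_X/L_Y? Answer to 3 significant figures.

ΔM = M_X − M_Y = -1.86
L_X/L_Y = 10^(−0.4 ΔM) = 10^0.744 = 5.546

L_X/L_Y ≈ 5.55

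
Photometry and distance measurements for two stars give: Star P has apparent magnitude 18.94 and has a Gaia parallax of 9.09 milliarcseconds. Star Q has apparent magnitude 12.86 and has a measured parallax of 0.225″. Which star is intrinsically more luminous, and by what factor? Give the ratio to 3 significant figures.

Star P is more luminous, by a factor of 2.27.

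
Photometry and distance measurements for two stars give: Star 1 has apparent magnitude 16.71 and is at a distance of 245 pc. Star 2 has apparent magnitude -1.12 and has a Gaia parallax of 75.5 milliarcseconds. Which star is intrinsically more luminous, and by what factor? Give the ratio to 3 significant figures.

Star 1: M = m − 5 log₁₀ d + 5 = 16.71 − 5·2.3892 + 5 = 9.764
Star 2: p = 75.5 mas = 0.0755″ → d = 1/p = 13.25 pc
Star 2: M = m − 5 log₁₀ d + 5 = -1.12 − 5·1.1221 + 5 = -1.730
ΔM = M_1 − M_2 = 9.764 − (-1.730) = 11.494; smaller M is more luminous → Star 2.
L ratio = 10^(0.4 |ΔM|) = 10^4.598 = 39610

Star 2 is more luminous, by a factor of 39600.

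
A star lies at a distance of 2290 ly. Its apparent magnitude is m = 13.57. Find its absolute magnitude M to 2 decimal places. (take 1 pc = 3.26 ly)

d = 2290 ly / 3.26 = 702.5 pc
5 log₁₀(d/10 pc) = 5 log₁₀(702.5) − 5 = 9.233
M = m − 5 log₁₀(d/10) = 13.57 − 9.233 = 4.337

M ≈ 4.34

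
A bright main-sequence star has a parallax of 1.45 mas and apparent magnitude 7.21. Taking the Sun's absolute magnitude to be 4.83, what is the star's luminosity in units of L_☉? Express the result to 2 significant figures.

L/L_☉ ≈ 530

d = 1/p = 1000/1.45 mas = 689.7 pc
M = m − 5 log₁₀ d + 5 = 7.21 − 5·2.8386 + 5 = -1.983
M − M_☉ = -1.983 − 4.83 = -6.813
L/L_☉ = 10^(−0.4 × -6.813) = 531.2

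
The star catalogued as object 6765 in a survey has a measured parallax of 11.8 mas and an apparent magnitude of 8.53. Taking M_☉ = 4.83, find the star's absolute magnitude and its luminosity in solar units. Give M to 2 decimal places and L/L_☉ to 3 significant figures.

M ≈ 3.89; L/L_☉ ≈ 2.38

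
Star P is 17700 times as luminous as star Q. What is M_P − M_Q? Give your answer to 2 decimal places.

M_P − M_Q ≈ -10.62

Pogson: ΔM = −2.5 log₁₀(ratio) = −2.5 log₁₀(17700) = −2.5 × 4.2480 = -10.620
Star P is brighter, so it has the smaller magnitude: the difference is negative.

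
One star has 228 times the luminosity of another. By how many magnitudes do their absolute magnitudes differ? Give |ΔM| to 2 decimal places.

|ΔM| ≈ 5.89

Pogson: ΔM = −2.5 log₁₀(ratio) = −2.5 log₁₀(228) = −2.5 × 2.3579 = -5.895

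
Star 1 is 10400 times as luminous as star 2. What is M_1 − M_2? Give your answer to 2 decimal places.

M_1 − M_2 ≈ -10.04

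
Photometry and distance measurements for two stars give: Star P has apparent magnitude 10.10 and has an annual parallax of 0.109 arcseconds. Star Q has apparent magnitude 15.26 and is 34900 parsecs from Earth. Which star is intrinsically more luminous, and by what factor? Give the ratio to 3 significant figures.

Star P: d = 1/p = 1/0.109″ = 9.174 pc
Star P: M = m − 5 log₁₀ d + 5 = 10.10 − 5·0.9626 + 5 = 10.287
Star Q: M = m − 5 log₁₀ d + 5 = 15.26 − 5·4.5428 + 5 = -2.454
ΔM = M_P − M_Q = 10.287 − (-2.454) = 12.741; smaller M is more luminous → Star Q.
L ratio = 10^(0.4 |ΔM|) = 10^5.097 = 124900

Star Q is more luminous, by a factor of 125000.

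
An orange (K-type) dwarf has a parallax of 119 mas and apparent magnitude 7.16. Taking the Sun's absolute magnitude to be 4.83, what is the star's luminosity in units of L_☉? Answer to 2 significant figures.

d = 1/p = 1000/119 mas = 8.403 pc
M = m − 5 log₁₀ d + 5 = 7.16 − 5·0.9245 + 5 = 7.538
M − M_☉ = 7.538 − 4.83 = 2.708
L/L_☉ = 10^(−0.4 × 2.708) = 0.08259

L/L_☉ ≈ 0.083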